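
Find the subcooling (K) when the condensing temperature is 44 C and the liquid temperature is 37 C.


Subcooling = T_cond - T_liquid
Subcooling = 44 - 37
Subcooling = 7 K

7


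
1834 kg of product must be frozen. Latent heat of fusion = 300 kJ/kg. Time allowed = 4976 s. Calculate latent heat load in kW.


Q_lat = m * h_fg / t
Q_lat = 1834 * 300 / 4976
Q_lat = 110.57 kW

110.57


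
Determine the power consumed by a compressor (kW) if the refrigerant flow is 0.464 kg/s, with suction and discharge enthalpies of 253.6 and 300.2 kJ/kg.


dh = 300.2 - 253.6 = 46.6 kJ/kg
W = m_dot * dh = 0.464 * 46.6 = 21.62 kW

21.62


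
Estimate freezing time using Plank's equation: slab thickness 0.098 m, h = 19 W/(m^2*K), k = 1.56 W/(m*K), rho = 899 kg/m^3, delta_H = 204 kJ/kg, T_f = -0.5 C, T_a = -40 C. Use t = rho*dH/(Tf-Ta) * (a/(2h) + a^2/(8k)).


dT = -0.5 - (-40) = 39.5 K
term1 = a/(2h) = 0.098/(2*19) = 0.002578947368
term2 = a^2/(8k) = 0.098^2/(8*1.56) = 0.0007695512821
t = rho*dH*1000/dT * (term1 + term2)
t = 899*204*1000/39.5 * (0.002578947368 + 0.0007695512821)
t = 15547 s

15547


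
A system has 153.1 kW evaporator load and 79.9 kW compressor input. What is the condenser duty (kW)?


Q_cond = Q_evap + W
Q_cond = 153.1 + 79.9
Q_cond = 233.0 kW

233.0


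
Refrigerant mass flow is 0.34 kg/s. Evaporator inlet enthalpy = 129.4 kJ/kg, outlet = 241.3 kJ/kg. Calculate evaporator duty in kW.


dh = 241.3 - 129.4 = 111.9 kJ/kg
Q_evap = m_dot * dh = 0.34 * 111.9
Q_evap = 38.05 kW

38.05


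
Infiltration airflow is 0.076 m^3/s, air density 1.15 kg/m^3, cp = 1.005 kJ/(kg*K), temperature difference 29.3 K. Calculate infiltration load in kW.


Q = V_dot * rho * cp * dT
Q = 0.076 * 1.15 * 1.005 * 29.3
Q = 2.574 kW

2.574


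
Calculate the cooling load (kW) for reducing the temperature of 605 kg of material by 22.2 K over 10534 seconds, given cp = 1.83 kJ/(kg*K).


Q = m * cp * dT / t
Q = 605 * 1.83 * 22.2 / 10534
Q = 2.333 kW

2.333


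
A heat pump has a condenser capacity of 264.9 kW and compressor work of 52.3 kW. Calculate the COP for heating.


COP_hp = Q_cond / W
COP_hp = 264.9 / 52.3
COP_hp = 5.065

5.065


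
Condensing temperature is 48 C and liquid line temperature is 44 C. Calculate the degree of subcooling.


Subcooling = T_cond - T_liquid
Subcooling = 48 - 44
Subcooling = 4 K

4


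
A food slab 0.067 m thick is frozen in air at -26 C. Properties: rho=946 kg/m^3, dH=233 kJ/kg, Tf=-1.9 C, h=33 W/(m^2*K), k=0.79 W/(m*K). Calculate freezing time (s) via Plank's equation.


dT = -1.9 - (-26) = 24.1 K
term1 = a/(2h) = 0.067/(2*33) = 0.001015151515
term2 = a^2/(8k) = 0.067^2/(8*0.79) = 0.0007102848101
t = rho*dH*1000/dT * (term1 + term2)
t = 946*233*1000/24.1 * (0.001015151515 + 0.0007102848101)
t = 15781 s

15781


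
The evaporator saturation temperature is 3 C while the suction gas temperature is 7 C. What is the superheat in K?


Superheat = T_suction - T_evap
Superheat = 7 - (3)
Superheat = 4 K

4


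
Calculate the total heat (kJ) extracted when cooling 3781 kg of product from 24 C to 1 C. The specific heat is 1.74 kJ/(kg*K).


dT = 24 - (1) = 23 K
Q = m * cp * dT = 3781 * 1.74 * 23
Q = 151316 kJ

151316


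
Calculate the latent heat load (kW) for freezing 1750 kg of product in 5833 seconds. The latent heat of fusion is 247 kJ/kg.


Q_lat = m * h_fg / t
Q_lat = 1750 * 247 / 5833
Q_lat = 74.1 kW

74.1


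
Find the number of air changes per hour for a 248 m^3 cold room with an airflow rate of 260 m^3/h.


ACH = flow / volume
ACH = 260 / 248
ACH = 1.048

1.048


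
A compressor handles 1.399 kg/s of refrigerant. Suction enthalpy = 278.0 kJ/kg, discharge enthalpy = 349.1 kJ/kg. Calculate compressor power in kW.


dh = 349.1 - 278.0 = 71.1 kJ/kg
W = m_dot * dh = 1.399 * 71.1 = 99.47 kW

99.47


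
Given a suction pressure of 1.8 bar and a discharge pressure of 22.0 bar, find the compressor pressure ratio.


PR = P_high / P_low
PR = 22.0 / 1.8
PR = 12.222

12.222


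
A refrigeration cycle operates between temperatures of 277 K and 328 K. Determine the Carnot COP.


dT = 328 - 277 = 51 K
COP_carnot = T_cold / dT = 277 / 51
COP_carnot = 5.431

5.431


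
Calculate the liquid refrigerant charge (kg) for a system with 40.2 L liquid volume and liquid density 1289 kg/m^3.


Charge = V * rho / 1000
Charge = 40.2 * 1289 / 1000
Charge = 51.82 kg

51.82


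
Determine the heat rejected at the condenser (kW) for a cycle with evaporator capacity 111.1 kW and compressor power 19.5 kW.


Q_cond = Q_evap + W
Q_cond = 111.1 + 19.5
Q_cond = 130.6 kW

130.6


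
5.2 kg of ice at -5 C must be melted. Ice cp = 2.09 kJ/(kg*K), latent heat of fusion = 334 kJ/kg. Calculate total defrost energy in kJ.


Sensible heat = cp * dT = 2.09 * 5 = 10.45 kJ/kg
Total per kg = 10.45 + 334 = 344.45 kJ/kg
Q = m * total = 5.2 * 344.45
Q = 1791.1 kJ

1791.1


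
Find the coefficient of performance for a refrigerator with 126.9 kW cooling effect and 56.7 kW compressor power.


COP = Q_evap / W
COP = 126.9 / 56.7
COP = 2.238

2.238


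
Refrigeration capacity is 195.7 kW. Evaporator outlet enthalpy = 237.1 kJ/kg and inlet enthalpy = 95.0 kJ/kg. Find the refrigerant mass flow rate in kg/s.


dh = 237.1 - 95.0 = 142.1 kJ/kg
m_dot = Q / dh = 195.7 / 142.1 = 1.3772 kg/s

1.3772


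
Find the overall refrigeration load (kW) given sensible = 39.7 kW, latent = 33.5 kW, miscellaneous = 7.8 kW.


Q_total = Q_s + Q_l + Q_misc
Q_total = 39.7 + 33.5 + 7.8
Q_total = 81.0 kW

81.0


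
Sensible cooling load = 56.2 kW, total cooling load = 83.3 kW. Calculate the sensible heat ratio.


SHR = Q_sensible / Q_total
SHR = 56.2 / 83.3
SHR = 0.675

0.675


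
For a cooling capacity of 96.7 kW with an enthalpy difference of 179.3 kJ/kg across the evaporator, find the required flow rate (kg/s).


m_dot = Q / dh
m_dot = 96.7 / 179.3
m_dot = 0.5393 kg/s

0.5393


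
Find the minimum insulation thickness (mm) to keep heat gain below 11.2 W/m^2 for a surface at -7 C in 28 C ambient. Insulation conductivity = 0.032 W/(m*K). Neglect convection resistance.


dT = 28 - (-7) = 35 K
thickness = k * dT / q_max * 1000
thickness = 0.032 * 35 / 11.2 * 1000
thickness = 100.0 mm

100.0


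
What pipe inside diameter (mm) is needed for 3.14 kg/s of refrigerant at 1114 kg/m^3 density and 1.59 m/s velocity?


A = m_dot / (rho * v) = 3.14 / (1114 * 1.59) = 0.001772749342 m^2
d = sqrt(4*A/pi) * 1000
d = 47.5 mm

47.5


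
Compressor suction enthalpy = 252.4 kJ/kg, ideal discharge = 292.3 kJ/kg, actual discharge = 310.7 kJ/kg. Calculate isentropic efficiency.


dh_ideal = 292.3 - 252.4 = 39.9 kJ/kg
dh_actual = 310.7 - 252.4 = 58.3 kJ/kg
eta_s = dh_ideal / dh_actual = 39.9 / 58.3
eta_s = 0.6844

0.6844


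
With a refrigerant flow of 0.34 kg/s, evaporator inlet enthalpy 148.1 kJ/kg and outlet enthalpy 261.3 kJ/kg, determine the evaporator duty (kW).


dh = 261.3 - 148.1 = 113.2 kJ/kg
Q_evap = m_dot * dh = 0.34 * 113.2
Q_evap = 38.49 kW

38.49


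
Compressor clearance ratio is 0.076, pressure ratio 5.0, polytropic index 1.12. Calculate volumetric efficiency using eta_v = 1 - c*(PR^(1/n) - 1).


PR^(1/n) = 5.0^(1/1.12) = 4.20804486
eta_v = 1 - 0.076 * (4.20804486 - 1)
eta_v = 0.7562

0.7562


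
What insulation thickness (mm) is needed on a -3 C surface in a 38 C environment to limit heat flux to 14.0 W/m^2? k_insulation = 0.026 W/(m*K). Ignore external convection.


dT = 38 - (-3) = 41 K
thickness = k * dT / q_max * 1000
thickness = 0.026 * 41 / 14.0 * 1000
thickness = 76.1 mm

76.1


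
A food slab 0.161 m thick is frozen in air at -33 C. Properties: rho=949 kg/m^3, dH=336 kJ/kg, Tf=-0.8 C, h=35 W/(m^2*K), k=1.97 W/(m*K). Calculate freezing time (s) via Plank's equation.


dT = -0.8 - (-33) = 32.2 K
term1 = a/(2h) = 0.161/(2*35) = 0.0023
term2 = a^2/(8k) = 0.161^2/(8*1.97) = 0.001644733503
t = rho*dH*1000/dT * (term1 + term2)
t = 949*336*1000/32.2 * (0.0023 + 0.001644733503)
t = 39063 s

39063


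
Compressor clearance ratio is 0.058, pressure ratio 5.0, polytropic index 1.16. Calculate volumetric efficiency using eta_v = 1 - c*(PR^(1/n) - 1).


PR^(1/n) = 5.0^(1/1.16) = 4.00461112
eta_v = 1 - 0.058 * (4.00461112 - 1)
eta_v = 0.8257

0.8257


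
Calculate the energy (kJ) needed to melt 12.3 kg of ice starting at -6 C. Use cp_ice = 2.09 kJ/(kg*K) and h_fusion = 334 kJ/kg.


Sensible heat = cp * dT = 2.09 * 6 = 12.54 kJ/kg
Total per kg = 12.54 + 334 = 346.54 kJ/kg
Q = m * total = 12.3 * 346.54
Q = 4262.4 kJ

4262.4


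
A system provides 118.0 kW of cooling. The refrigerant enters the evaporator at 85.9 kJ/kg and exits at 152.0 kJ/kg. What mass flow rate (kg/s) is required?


dh = 152.0 - 85.9 = 66.1 kJ/kg
m_dot = Q / dh = 118.0 / 66.1 = 1.7852 kg/s

1.7852


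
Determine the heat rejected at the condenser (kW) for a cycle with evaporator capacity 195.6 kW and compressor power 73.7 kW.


Q_cond = Q_evap + W
Q_cond = 195.6 + 73.7
Q_cond = 269.3 kW

269.3


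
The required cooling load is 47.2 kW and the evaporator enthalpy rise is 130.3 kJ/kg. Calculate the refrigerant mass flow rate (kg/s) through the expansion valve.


m_dot = Q / dh
m_dot = 47.2 / 130.3
m_dot = 0.3622 kg/s

0.3622


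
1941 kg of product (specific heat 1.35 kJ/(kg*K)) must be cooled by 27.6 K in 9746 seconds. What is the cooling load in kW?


Q = m * cp * dT / t
Q = 1941 * 1.35 * 27.6 / 9746
Q = 7.421 kW

7.421


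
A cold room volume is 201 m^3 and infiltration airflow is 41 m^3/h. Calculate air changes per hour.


ACH = flow / volume
ACH = 41 / 201
ACH = 0.204

0.204


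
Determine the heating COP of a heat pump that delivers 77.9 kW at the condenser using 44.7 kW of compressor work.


COP_hp = Q_cond / W
COP_hp = 77.9 / 44.7
COP_hp = 1.743

1.743


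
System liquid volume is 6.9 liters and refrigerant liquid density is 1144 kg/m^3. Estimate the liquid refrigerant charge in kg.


Charge = V * rho / 1000
Charge = 6.9 * 1144 / 1000
Charge = 7.89 kg

7.89


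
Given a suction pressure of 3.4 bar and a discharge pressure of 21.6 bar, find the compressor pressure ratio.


PR = P_high / P_low
PR = 21.6 / 3.4
PR = 6.353

6.353


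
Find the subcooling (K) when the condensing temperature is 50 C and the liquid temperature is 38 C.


Subcooling = T_cond - T_liquid
Subcooling = 50 - 38
Subcooling = 12 K

12


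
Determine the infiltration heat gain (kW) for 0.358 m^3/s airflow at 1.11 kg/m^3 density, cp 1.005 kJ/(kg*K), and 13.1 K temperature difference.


Q = V_dot * rho * cp * dT
Q = 0.358 * 1.11 * 1.005 * 13.1
Q = 5.232 kW

5.232


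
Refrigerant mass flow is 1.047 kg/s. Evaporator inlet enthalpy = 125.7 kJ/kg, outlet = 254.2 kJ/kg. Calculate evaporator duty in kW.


dh = 254.2 - 125.7 = 128.5 kJ/kg
Q_evap = m_dot * dh = 1.047 * 128.5
Q_evap = 134.54 kW

134.54


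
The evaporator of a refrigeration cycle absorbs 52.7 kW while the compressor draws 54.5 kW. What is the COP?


COP = Q_evap / W
COP = 52.7 / 54.5
COP = 0.967

0.967


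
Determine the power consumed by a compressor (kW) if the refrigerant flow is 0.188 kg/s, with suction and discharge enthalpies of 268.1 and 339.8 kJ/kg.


dh = 339.8 - 268.1 = 71.7 kJ/kg
W = m_dot * dh = 0.188 * 71.7 = 13.48 kW

13.48


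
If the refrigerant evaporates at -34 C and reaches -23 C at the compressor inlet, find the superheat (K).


Superheat = T_suction - T_evap
Superheat = -23 - (-34)
Superheat = 11 K

11


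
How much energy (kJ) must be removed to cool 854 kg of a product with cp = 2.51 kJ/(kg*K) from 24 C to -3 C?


dT = 24 - (-3) = 27 K
Q = m * cp * dT = 854 * 2.51 * 27
Q = 57876 kJ

57876


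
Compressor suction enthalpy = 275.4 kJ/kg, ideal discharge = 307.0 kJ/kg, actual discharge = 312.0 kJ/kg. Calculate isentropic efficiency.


dh_ideal = 307.0 - 275.4 = 31.6 kJ/kg
dh_actual = 312.0 - 275.4 = 36.6 kJ/kg
eta_s = dh_ideal / dh_actual = 31.6 / 36.6
eta_s = 0.8634

0.8634


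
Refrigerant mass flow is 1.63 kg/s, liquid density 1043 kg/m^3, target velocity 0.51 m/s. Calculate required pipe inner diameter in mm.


A = m_dot / (rho * v) = 1.63 / (1043 * 0.51) = 0.003064312974 m^2
d = sqrt(4*A/pi) * 1000
d = 62.5 mm

62.5


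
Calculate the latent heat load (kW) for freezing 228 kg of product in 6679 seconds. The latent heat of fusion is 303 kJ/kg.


Q_lat = m * h_fg / t
Q_lat = 228 * 303 / 6679
Q_lat = 10.34 kW

10.34


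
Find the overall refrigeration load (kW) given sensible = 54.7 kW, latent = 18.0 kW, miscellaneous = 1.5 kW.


Q_total = Q_s + Q_l + Q_misc
Q_total = 54.7 + 18.0 + 1.5
Q_total = 74.2 kW

74.2


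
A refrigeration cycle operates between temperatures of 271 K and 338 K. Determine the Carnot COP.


dT = 338 - 271 = 67 K
COP_carnot = T_cold / dT = 271 / 67
COP_carnot = 4.045

4.045


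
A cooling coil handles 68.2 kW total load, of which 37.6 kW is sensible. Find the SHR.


SHR = Q_sensible / Q_total
SHR = 37.6 / 68.2
SHR = 0.551

0.551


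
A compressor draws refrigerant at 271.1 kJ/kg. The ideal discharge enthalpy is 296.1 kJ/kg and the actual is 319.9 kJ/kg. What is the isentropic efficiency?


dh_ideal = 296.1 - 271.1 = 25.0 kJ/kg
dh_actual = 319.9 - 271.1 = 48.8 kJ/kg
eta_s = dh_ideal / dh_actual = 25.0 / 48.8
eta_s = 0.5123

0.5123


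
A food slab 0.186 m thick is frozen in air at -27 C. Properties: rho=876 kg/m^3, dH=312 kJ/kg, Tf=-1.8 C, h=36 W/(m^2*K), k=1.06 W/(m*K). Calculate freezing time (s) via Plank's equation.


dT = -1.8 - (-27) = 25.2 K
term1 = a/(2h) = 0.186/(2*36) = 0.002583333333
term2 = a^2/(8k) = 0.186^2/(8*1.06) = 0.004079716981
t = rho*dH*1000/dT * (term1 + term2)
t = 876*312*1000/25.2 * (0.002583333333 + 0.004079716981)
t = 72266 s

72266


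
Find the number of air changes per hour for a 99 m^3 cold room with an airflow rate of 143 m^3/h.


ACH = flow / volume
ACH = 143 / 99
ACH = 1.444

1.444


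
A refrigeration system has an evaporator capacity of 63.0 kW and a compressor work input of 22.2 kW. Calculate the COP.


COP = Q_evap / W
COP = 63.0 / 22.2
COP = 2.838

2.838


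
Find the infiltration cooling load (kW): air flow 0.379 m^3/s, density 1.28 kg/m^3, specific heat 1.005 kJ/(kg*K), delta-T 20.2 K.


Q = V_dot * rho * cp * dT
Q = 0.379 * 1.28 * 1.005 * 20.2
Q = 9.848 kW

9.848


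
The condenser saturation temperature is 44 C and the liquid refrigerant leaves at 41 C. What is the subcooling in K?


Subcooling = T_cond - T_liquid
Subcooling = 44 - 41
Subcooling = 3 K

3


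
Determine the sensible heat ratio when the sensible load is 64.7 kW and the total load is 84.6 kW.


SHR = Q_sensible / Q_total
SHR = 64.7 / 84.6
SHR = 0.765

0.765


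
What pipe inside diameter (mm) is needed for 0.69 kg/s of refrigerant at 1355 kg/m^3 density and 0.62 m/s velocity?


A = m_dot / (rho * v) = 0.69 / (1355 * 0.62) = 0.000821330794 m^2
d = sqrt(4*A/pi) * 1000
d = 32.3 mm

32.3


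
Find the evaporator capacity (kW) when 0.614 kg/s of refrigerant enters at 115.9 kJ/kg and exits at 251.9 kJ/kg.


dh = 251.9 - 115.9 = 136.0 kJ/kg
Q_evap = m_dot * dh = 0.614 * 136.0
Q_evap = 83.5 kW

83.5


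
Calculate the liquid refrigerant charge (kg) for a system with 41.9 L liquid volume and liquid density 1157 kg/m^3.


Charge = V * rho / 1000
Charge = 41.9 * 1157 / 1000
Charge = 48.48 kg

48.48


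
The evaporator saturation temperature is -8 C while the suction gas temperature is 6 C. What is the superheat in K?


Superheat = T_suction - T_evap
Superheat = 6 - (-8)
Superheat = 14 K

14


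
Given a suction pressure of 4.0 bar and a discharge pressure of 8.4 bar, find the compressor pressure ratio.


PR = P_high / P_low
PR = 8.4 / 4.0
PR = 2.1

2.1


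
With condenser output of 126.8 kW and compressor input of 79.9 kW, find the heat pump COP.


COP_hp = Q_cond / W
COP_hp = 126.8 / 79.9
COP_hp = 1.587

1.587


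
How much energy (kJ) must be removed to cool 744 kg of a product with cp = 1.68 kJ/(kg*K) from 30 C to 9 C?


dT = 30 - (9) = 21 K
Q = m * cp * dT = 744 * 1.68 * 21
Q = 26248 kJ

26248


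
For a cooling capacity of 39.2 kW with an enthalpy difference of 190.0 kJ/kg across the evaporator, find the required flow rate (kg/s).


m_dot = Q / dh
m_dot = 39.2 / 190.0
m_dot = 0.2063 kg/s

0.2063


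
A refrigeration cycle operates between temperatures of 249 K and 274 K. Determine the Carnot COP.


dT = 274 - 249 = 25 K
COP_carnot = T_cold / dT = 249 / 25
COP_carnot = 9.96

9.96


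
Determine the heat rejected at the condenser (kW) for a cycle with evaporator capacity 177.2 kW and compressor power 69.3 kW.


Q_cond = Q_evap + W
Q_cond = 177.2 + 69.3
Q_cond = 246.5 kW

246.5


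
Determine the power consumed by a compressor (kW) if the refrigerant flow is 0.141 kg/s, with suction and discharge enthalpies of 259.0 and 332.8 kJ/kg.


dh = 332.8 - 259.0 = 73.8 kJ/kg
W = m_dot * dh = 0.141 * 73.8 = 10.41 kW

10.41


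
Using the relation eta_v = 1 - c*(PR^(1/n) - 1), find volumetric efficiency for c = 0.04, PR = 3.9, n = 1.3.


PR^(1/n) = 3.9^(1/1.3) = 2.84882048
eta_v = 1 - 0.04 * (2.84882048 - 1)
eta_v = 0.926

0.926


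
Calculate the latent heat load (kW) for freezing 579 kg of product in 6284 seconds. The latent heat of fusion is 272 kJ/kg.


Q_lat = m * h_fg / t
Q_lat = 579 * 272 / 6284
Q_lat = 25.06 kW

25.06


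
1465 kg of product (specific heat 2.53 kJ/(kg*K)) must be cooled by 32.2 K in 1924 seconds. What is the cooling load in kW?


Q = m * cp * dT / t
Q = 1465 * 2.53 * 32.2 / 1924
Q = 62.031 kW

62.031


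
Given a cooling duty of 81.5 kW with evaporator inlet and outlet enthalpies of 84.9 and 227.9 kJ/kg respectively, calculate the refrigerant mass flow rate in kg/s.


dh = 227.9 - 84.9 = 143.0 kJ/kg
m_dot = Q / dh = 81.5 / 143.0 = 0.5699 kg/s

0.5699


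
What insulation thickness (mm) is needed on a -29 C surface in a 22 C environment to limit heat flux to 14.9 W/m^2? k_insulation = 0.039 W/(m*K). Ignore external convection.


dT = 22 - (-29) = 51 K
thickness = k * dT / q_max * 1000
thickness = 0.039 * 51 / 14.9 * 1000
thickness = 133.5 mm

133.5


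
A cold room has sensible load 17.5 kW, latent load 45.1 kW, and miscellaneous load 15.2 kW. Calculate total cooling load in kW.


Q_total = Q_s + Q_l + Q_misc
Q_total = 17.5 + 45.1 + 15.2
Q_total = 77.8 kW

77.8


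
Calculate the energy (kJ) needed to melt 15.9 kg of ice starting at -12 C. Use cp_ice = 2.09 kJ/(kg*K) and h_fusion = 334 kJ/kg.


Sensible heat = cp * dT = 2.09 * 12 = 25.08 kJ/kg
Total per kg = 25.08 + 334 = 359.08 kJ/kg
Q = m * total = 15.9 * 359.08
Q = 5709.4 kJ

5709.4


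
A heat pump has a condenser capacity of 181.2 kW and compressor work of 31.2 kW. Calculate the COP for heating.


COP_hp = Q_cond / W
COP_hp = 181.2 / 31.2
COP_hp = 5.808

5.808


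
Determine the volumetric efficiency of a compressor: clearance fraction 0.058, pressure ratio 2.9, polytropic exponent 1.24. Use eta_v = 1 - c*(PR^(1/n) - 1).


PR^(1/n) = 2.9^(1/1.24) = 2.35994353
eta_v = 1 - 0.058 * (2.35994353 - 1)
eta_v = 0.9211

0.9211


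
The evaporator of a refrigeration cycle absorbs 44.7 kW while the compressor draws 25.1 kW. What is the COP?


COP = Q_evap / W
COP = 44.7 / 25.1
COP = 1.781

1.781


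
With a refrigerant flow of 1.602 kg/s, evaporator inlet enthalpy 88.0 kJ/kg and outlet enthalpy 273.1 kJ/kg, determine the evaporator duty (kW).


dh = 273.1 - 88.0 = 185.1 kJ/kg
Q_evap = m_dot * dh = 1.602 * 185.1
Q_evap = 296.53 kW

296.53


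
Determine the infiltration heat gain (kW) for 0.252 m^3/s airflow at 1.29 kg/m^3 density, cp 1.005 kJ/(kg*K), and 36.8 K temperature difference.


Q = V_dot * rho * cp * dT
Q = 0.252 * 1.29 * 1.005 * 36.8
Q = 12.023 kW

12.023


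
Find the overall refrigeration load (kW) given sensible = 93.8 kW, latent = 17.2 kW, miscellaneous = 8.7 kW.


Q_total = Q_s + Q_l + Q_misc
Q_total = 93.8 + 17.2 + 8.7
Q_total = 119.7 kW

119.7


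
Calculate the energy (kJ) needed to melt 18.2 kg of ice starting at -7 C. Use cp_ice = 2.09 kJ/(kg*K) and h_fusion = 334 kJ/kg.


Sensible heat = cp * dT = 2.09 * 7 = 14.63 kJ/kg
Total per kg = 14.63 + 334 = 348.63 kJ/kg
Q = m * total = 18.2 * 348.63
Q = 6345.1 kJ

6345.1


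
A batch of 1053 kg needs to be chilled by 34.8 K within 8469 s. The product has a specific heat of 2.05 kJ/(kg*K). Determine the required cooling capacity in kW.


Q = m * cp * dT / t
Q = 1053 * 2.05 * 34.8 / 8469
Q = 8.87 kW

8.87


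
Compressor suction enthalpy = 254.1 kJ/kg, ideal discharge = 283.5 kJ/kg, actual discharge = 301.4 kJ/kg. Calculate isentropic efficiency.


dh_ideal = 283.5 - 254.1 = 29.4 kJ/kg
dh_actual = 301.4 - 254.1 = 47.3 kJ/kg
eta_s = dh_ideal / dh_actual = 29.4 / 47.3
eta_s = 0.6216

0.6216


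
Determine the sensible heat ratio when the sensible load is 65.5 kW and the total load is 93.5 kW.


SHR = Q_sensible / Q_total
SHR = 65.5 / 93.5
SHR = 0.701

0.701


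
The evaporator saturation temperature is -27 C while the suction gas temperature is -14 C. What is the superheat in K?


Superheat = T_suction - T_evap
Superheat = -14 - (-27)
Superheat = 13 K

13


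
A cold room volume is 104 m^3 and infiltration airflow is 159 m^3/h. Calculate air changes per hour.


ACH = flow / volume
ACH = 159 / 104
ACH = 1.529

1.529


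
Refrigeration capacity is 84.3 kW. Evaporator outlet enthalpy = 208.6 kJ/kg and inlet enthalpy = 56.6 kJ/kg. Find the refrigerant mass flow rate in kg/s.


dh = 208.6 - 56.6 = 152.0 kJ/kg
m_dot = Q / dh = 84.3 / 152.0 = 0.5546 kg/s

0.5546


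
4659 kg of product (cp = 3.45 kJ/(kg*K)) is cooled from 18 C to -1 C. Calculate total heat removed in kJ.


dT = 18 - (-1) = 19 K
Q = m * cp * dT = 4659 * 3.45 * 19
Q = 305397 kJ

305397


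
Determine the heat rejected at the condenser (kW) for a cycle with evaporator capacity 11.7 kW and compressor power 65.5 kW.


Q_cond = Q_evap + W
Q_cond = 11.7 + 65.5
Q_cond = 77.2 kW

77.2


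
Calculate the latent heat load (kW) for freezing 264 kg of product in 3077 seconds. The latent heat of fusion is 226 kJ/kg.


Q_lat = m * h_fg / t
Q_lat = 264 * 226 / 3077
Q_lat = 19.39 kW

19.39


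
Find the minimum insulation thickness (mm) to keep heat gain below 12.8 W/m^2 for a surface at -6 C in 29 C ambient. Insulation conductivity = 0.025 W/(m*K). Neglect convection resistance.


dT = 29 - (-6) = 35 K
thickness = k * dT / q_max * 1000
thickness = 0.025 * 35 / 12.8 * 1000
thickness = 68.4 mm

68.4


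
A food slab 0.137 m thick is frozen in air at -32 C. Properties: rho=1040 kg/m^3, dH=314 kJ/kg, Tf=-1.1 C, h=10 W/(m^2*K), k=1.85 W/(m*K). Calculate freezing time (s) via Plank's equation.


dT = -1.1 - (-32) = 30.9 K
term1 = a/(2h) = 0.137/(2*10) = 0.00685
term2 = a^2/(8k) = 0.137^2/(8*1.85) = 0.001268175676
t = rho*dH*1000/dT * (term1 + term2)
t = 1040*314*1000/30.9 * (0.00685 + 0.001268175676)
t = 85795 s

85795


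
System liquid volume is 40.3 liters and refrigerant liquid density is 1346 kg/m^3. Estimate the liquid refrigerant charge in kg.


Charge = V * rho / 1000
Charge = 40.3 * 1346 / 1000
Charge = 54.24 kg

54.24


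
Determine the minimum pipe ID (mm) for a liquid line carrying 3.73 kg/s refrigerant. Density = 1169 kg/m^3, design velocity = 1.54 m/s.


A = m_dot / (rho * v) = 3.73 / (1169 * 1.54) = 0.002071922944 m^2
d = sqrt(4*A/pi) * 1000
d = 51.4 mm

51.4


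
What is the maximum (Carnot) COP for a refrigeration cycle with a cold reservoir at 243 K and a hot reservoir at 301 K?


dT = 301 - 243 = 58 K
COP_carnot = T_cold / dT = 243 / 58
COP_carnot = 4.19

4.19


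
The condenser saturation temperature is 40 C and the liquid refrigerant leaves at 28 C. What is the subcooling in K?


Subcooling = T_cond - T_liquid
Subcooling = 40 - 28
Subcooling = 12 K

12


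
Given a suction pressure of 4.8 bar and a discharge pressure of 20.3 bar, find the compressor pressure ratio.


PR = P_high / P_low
PR = 20.3 / 4.8
PR = 4.229

4.229


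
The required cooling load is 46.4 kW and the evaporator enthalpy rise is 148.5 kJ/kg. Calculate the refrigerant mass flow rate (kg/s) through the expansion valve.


m_dot = Q / dh
m_dot = 46.4 / 148.5
m_dot = 0.3125 kg/s

0.3125


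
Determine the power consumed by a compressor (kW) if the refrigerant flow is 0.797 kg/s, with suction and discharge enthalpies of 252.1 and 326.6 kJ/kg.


dh = 326.6 - 252.1 = 74.5 kJ/kg
W = m_dot * dh = 0.797 * 74.5 = 59.38 kW

59.38


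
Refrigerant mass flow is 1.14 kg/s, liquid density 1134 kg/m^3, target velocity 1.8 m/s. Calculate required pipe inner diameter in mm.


A = m_dot / (rho * v) = 1.14 / (1134 * 1.8) = 0.0005584950029 m^2
d = sqrt(4*A/pi) * 1000
d = 26.7 mm

26.7


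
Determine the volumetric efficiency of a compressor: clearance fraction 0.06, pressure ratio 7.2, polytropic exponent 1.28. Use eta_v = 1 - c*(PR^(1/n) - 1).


PR^(1/n) = 7.2^(1/1.28) = 4.67510116
eta_v = 1 - 0.06 * (4.67510116 - 1)
eta_v = 0.7795

0.7795


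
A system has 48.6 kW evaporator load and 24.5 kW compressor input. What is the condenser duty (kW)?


Q_cond = Q_evap + W
Q_cond = 48.6 + 24.5
Q_cond = 73.1 kW

73.1


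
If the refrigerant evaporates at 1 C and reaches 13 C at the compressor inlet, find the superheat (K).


Superheat = T_suction - T_evap
Superheat = 13 - (1)
Superheat = 12 K

12


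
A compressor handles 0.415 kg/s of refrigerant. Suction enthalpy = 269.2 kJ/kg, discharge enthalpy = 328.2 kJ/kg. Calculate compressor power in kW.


dh = 328.2 - 269.2 = 59.0 kJ/kg
W = m_dot * dh = 0.415 * 59.0 = 24.49 kW

24.49


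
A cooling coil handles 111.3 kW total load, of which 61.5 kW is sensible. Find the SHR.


SHR = Q_sensible / Q_total
SHR = 61.5 / 111.3
SHR = 0.553

0.553


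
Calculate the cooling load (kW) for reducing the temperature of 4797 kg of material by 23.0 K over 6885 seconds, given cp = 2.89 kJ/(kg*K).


Q = m * cp * dT / t
Q = 4797 * 2.89 * 23.0 / 6885
Q = 46.312 kW

46.312


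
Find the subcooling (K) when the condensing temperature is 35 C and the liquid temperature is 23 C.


Subcooling = T_cond - T_liquid
Subcooling = 35 - 23
Subcooling = 12 K

12


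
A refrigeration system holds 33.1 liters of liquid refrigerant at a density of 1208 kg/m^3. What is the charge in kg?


Charge = V * rho / 1000
Charge = 33.1 * 1208 / 1000
Charge = 39.98 kg

39.98


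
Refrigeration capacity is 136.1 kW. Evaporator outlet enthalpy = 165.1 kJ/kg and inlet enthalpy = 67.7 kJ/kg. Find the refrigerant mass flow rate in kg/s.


dh = 165.1 - 67.7 = 97.4 kJ/kg
m_dot = Q / dh = 136.1 / 97.4 = 1.3973 kg/s

1.3973


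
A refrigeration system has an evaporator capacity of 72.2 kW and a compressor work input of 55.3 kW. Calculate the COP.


COP = Q_evap / W
COP = 72.2 / 55.3
COP = 1.306

1.306


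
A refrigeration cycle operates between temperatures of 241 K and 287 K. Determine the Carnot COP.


dT = 287 - 241 = 46 K
COP_carnot = T_cold / dT = 241 / 46
COP_carnot = 5.239

5.239


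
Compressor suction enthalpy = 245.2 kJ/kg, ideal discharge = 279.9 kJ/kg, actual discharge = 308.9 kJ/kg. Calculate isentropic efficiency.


dh_ideal = 279.9 - 245.2 = 34.7 kJ/kg
dh_actual = 308.9 - 245.2 = 63.7 kJ/kg
eta_s = dh_ideal / dh_actual = 34.7 / 63.7
eta_s = 0.5447

0.5447


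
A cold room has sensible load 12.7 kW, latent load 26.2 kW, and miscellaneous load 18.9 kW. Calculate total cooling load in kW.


Q_total = Q_s + Q_l + Q_misc
Q_total = 12.7 + 26.2 + 18.9
Q_total = 57.8 kW

57.8


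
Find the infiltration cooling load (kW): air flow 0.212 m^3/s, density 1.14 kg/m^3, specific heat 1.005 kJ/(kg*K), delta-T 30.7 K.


Q = V_dot * rho * cp * dT
Q = 0.212 * 1.14 * 1.005 * 30.7
Q = 7.457 kW

7.457


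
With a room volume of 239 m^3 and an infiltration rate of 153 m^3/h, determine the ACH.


ACH = flow / volume
ACH = 153 / 239
ACH = 0.64

0.64


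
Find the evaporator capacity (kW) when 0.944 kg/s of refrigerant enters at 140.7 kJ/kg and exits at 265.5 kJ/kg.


dh = 265.5 - 140.7 = 124.8 kJ/kg
Q_evap = m_dot * dh = 0.944 * 124.8
Q_evap = 117.81 kW

117.81


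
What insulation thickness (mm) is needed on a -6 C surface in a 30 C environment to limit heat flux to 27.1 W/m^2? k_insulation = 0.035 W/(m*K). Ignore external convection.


dT = 30 - (-6) = 36 K
thickness = k * dT / q_max * 1000
thickness = 0.035 * 36 / 27.1 * 1000
thickness = 46.5 mm

46.5


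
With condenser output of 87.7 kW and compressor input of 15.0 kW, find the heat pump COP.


COP_hp = Q_cond / W
COP_hp = 87.7 / 15.0
COP_hp = 5.847

5.847


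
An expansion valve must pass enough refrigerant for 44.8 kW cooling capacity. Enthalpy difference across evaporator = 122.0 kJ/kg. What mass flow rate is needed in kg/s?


m_dot = Q / dh
m_dot = 44.8 / 122.0
m_dot = 0.3672 kg/s

0.3672


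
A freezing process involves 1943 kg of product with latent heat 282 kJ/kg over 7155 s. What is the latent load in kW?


Q_lat = m * h_fg / t
Q_lat = 1943 * 282 / 7155
Q_lat = 76.58 kW

76.58


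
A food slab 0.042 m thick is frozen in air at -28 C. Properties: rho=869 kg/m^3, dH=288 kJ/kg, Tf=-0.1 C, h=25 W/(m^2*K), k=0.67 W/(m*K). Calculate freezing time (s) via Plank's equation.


dT = -0.1 - (-28) = 27.9 K
term1 = a/(2h) = 0.042/(2*25) = 0.00084
term2 = a^2/(8k) = 0.042^2/(8*0.67) = 0.0003291044776
t = rho*dH*1000/dT * (term1 + term2)
t = 869*288*1000/27.9 * (0.00084 + 0.0003291044776)
t = 10487 s

10487


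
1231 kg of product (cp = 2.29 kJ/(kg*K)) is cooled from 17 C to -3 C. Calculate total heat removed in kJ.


dT = 17 - (-3) = 20 K
Q = m * cp * dT = 1231 * 2.29 * 20
Q = 56380 kJ

56380


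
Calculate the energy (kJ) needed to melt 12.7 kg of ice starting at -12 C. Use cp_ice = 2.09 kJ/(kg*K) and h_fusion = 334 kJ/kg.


Sensible heat = cp * dT = 2.09 * 12 = 25.08 kJ/kg
Total per kg = 25.08 + 334 = 359.08 kJ/kg
Q = m * total = 12.7 * 359.08
Q = 4560.3 kJ

4560.3


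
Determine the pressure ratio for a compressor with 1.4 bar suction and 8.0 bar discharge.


PR = P_high / P_low
PR = 8.0 / 1.4
PR = 5.714

5.714


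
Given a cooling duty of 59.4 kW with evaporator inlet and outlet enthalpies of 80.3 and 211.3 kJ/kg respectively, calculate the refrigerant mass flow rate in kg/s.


dh = 211.3 - 80.3 = 131.0 kJ/kg
m_dot = Q / dh = 59.4 / 131.0 = 0.4534 kg/s

0.4534


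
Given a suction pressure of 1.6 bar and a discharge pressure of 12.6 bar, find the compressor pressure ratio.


PR = P_high / P_low
PR = 12.6 / 1.6
PR = 7.875

7.875


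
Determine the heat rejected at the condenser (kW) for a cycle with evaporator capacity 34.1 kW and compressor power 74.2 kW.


Q_cond = Q_evap + W
Q_cond = 34.1 + 74.2
Q_cond = 108.3 kW

108.3


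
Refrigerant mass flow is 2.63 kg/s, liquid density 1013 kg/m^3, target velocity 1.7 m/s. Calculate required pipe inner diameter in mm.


A = m_dot / (rho * v) = 2.63 / (1013 * 1.7) = 0.001527205156 m^2
d = sqrt(4*A/pi) * 1000
d = 44.1 mm

44.1


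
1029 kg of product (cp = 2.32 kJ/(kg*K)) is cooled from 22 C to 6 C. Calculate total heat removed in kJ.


dT = 22 - (6) = 16 K
Q = m * cp * dT = 1029 * 2.32 * 16
Q = 38196 kJ

38196


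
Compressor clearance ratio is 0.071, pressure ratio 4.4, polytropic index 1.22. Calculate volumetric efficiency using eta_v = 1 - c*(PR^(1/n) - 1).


PR^(1/n) = 4.4^(1/1.22) = 3.36837338
eta_v = 1 - 0.071 * (3.36837338 - 1)
eta_v = 0.8318

0.8318


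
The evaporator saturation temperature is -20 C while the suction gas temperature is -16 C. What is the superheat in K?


Superheat = T_suction - T_evap
Superheat = -16 - (-20)
Superheat = 4 K

4


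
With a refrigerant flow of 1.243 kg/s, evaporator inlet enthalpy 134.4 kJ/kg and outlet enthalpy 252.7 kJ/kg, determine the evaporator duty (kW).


dh = 252.7 - 134.4 = 118.3 kJ/kg
Q_evap = m_dot * dh = 1.243 * 118.3
Q_evap = 147.05 kW

147.05


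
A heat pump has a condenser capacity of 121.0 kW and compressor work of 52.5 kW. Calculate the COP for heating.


COP_hp = Q_cond / W
COP_hp = 121.0 / 52.5
COP_hp = 2.305

2.305


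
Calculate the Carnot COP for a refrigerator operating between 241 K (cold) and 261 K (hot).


dT = 261 - 241 = 20 K
COP_carnot = T_cold / dT = 241 / 20
COP_carnot = 12.05

12.05


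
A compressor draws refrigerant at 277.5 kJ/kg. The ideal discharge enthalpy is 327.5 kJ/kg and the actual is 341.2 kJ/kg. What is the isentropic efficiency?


dh_ideal = 327.5 - 277.5 = 50.0 kJ/kg
dh_actual = 341.2 - 277.5 = 63.7 kJ/kg
eta_s = dh_ideal / dh_actual = 50.0 / 63.7
eta_s = 0.7849

0.7849


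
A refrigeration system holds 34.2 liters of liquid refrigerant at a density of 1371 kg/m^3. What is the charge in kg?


Charge = V * rho / 1000
Charge = 34.2 * 1371 / 1000
Charge = 46.89 kg

46.89


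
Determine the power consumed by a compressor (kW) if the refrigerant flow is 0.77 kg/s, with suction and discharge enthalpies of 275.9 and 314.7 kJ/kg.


dh = 314.7 - 275.9 = 38.8 kJ/kg
W = m_dot * dh = 0.77 * 38.8 = 29.88 kW

29.88


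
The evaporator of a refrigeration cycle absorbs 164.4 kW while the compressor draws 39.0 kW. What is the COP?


COP = Q_evap / W
COP = 164.4 / 39.0
COP = 4.215

4.215


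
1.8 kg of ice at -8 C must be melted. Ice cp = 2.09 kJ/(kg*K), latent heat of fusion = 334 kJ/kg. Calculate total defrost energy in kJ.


Sensible heat = cp * dT = 2.09 * 8 = 16.72 kJ/kg
Total per kg = 16.72 + 334 = 350.72 kJ/kg
Q = m * total = 1.8 * 350.72
Q = 631.3 kJ

631.3


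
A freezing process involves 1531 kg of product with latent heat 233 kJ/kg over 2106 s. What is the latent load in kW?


Q_lat = m * h_fg / t
Q_lat = 1531 * 233 / 2106
Q_lat = 169.38 kW

169.38


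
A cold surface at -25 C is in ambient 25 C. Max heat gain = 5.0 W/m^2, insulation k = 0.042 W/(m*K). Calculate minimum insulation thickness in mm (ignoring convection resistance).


dT = 25 - (-25) = 50 K
thickness = k * dT / q_max * 1000
thickness = 0.042 * 50 / 5.0 * 1000
thickness = 420.0 mm

420.0


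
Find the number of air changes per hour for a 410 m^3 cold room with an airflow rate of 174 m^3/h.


ACH = flow / volume
ACH = 174 / 410
ACH = 0.424

0.424


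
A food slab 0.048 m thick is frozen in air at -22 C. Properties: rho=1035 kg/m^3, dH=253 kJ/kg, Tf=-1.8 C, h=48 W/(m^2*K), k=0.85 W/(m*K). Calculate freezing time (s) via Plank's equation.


dT = -1.8 - (-22) = 20.2 K
term1 = a/(2h) = 0.048/(2*48) = 0.0005
term2 = a^2/(8k) = 0.048^2/(8*0.85) = 0.0003388235294
t = rho*dH*1000/dT * (term1 + term2)
t = 1035*253*1000/20.2 * (0.0005 + 0.0003388235294)
t = 10874 s

10874


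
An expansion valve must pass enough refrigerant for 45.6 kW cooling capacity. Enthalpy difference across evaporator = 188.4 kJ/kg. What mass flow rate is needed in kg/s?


m_dot = Q / dh
m_dot = 45.6 / 188.4
m_dot = 0.242 kg/s

0.242


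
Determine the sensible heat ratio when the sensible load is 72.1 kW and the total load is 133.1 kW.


SHR = Q_sensible / Q_total
SHR = 72.1 / 133.1
SHR = 0.542

0.542


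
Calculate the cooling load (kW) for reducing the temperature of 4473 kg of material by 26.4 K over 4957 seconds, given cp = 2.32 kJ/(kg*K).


Q = m * cp * dT / t
Q = 4473 * 2.32 * 26.4 / 4957
Q = 55.268 kW

55.268


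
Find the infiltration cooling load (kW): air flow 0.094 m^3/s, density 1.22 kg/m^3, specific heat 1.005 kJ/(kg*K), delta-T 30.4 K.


Q = V_dot * rho * cp * dT
Q = 0.094 * 1.22 * 1.005 * 30.4
Q = 3.504 kW

3.504


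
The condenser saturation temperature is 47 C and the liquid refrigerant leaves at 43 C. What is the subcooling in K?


Subcooling = T_cond - T_liquid
Subcooling = 47 - 43
Subcooling = 4 K

4


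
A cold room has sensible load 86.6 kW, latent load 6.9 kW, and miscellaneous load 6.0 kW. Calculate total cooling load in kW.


Q_total = Q_s + Q_l + Q_misc
Q_total = 86.6 + 6.9 + 6.0
Q_total = 99.5 kW

99.5


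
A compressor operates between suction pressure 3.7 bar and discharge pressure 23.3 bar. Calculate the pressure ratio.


PR = P_high / P_low
PR = 23.3 / 3.7
PR = 6.297

6.297


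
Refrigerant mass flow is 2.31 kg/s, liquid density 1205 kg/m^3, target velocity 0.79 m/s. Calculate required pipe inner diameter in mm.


A = m_dot / (rho * v) = 2.31 / (1205 * 0.79) = 0.002426598036 m^2
d = sqrt(4*A/pi) * 1000
d = 55.6 mm

55.6


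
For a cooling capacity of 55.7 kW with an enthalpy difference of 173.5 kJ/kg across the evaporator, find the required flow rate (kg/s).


m_dot = Q / dh
m_dot = 55.7 / 173.5
m_dot = 0.321 kg/s

0.321


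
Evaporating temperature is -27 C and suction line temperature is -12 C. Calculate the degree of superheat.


Superheat = T_suction - T_evap
Superheat = -12 - (-27)
Superheat = 15 K

15


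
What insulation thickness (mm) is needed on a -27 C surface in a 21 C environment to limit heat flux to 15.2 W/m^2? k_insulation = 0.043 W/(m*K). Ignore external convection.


dT = 21 - (-27) = 48 K
thickness = k * dT / q_max * 1000
thickness = 0.043 * 48 / 15.2 * 1000
thickness = 135.8 mm

135.8


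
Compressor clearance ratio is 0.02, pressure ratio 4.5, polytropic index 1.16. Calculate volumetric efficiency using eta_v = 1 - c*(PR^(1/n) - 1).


PR^(1/n) = 4.5^(1/1.16) = 3.6569097
eta_v = 1 - 0.02 * (3.6569097 - 1)
eta_v = 0.9469

0.9469


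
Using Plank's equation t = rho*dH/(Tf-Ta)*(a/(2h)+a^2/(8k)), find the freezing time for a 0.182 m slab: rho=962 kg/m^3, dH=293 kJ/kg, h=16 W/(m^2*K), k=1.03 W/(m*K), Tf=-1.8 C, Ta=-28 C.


dT = -1.8 - (-28) = 26.2 K
term1 = a/(2h) = 0.182/(2*16) = 0.0056875
term2 = a^2/(8k) = 0.182^2/(8*1.03) = 0.004019902913
t = rho*dH*1000/dT * (term1 + term2)
t = 962*293*1000/26.2 * (0.0056875 + 0.004019902913)
t = 104435 s

104435


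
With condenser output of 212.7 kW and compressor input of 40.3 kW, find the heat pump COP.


COP_hp = Q_cond / W
COP_hp = 212.7 / 40.3
COP_hp = 5.278

5.278


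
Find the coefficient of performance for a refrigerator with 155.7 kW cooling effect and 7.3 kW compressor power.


COP = Q_evap / W
COP = 155.7 / 7.3
COP = 21.329

21.329


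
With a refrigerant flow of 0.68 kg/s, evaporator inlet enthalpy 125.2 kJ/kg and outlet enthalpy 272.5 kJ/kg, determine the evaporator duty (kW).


dh = 272.5 - 125.2 = 147.3 kJ/kg
Q_evap = m_dot * dh = 0.68 * 147.3
Q_evap = 100.16 kW

100.16


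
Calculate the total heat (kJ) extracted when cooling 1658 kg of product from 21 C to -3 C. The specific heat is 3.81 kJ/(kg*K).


dT = 21 - (-3) = 24 K
Q = m * cp * dT = 1658 * 3.81 * 24
Q = 151608 kJ

151608


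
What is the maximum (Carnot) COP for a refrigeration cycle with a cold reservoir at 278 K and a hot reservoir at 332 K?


dT = 332 - 278 = 54 K
COP_carnot = T_cold / dT = 278 / 54
COP_carnot = 5.148

5.148


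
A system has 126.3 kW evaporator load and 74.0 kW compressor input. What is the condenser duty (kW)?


Q_cond = Q_evap + W
Q_cond = 126.3 + 74.0
Q_cond = 200.3 kW

200.3


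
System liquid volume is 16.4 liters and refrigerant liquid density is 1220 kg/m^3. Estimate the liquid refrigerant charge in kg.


Charge = V * rho / 1000
Charge = 16.4 * 1220 / 1000
Charge = 20.01 kg

20.01


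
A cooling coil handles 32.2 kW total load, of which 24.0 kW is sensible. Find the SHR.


SHR = Q_sensible / Q_total
SHR = 24.0 / 32.2
SHR = 0.745

0.745


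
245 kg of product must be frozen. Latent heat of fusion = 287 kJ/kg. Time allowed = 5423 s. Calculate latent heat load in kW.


Q_lat = m * h_fg / t
Q_lat = 245 * 287 / 5423
Q_lat = 12.97 kW

12.97


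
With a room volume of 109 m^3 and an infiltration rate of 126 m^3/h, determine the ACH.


ACH = flow / volume
ACH = 126 / 109
ACH = 1.156

1.156
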